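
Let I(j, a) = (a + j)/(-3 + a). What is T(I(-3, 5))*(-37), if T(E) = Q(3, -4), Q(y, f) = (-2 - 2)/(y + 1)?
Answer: 37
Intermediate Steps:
Q(y, f) = -4/(1 + y)
I(j, a) = (a + j)/(-3 + a)
T(E) = -1 (T(E) = -4/(1 + 3) = -4/4 = -4*¼ = -1)
T(I(-3, 5))*(-37) = -1*(-37) = 37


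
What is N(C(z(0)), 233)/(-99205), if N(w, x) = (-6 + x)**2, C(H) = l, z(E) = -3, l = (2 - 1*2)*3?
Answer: -51529/99205 ≈ -0.51942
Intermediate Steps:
l = 0 (l = (2 - 2)*3 = 0*3 = 0)
C(H) = 0
N(C(z(0)), 233)/(-99205) = (-6 + 233)**2/(-99205) = 227**2*(-1/99205) = 51529*(-1/99205) = -51529/99205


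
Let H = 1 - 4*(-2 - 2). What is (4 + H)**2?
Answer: 441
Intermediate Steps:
H = 17 (H = 1 - 4*(-4) = 1 + 16 = 17)
(4 + H)**2 = (4 + 17)**2 = 21**2 = 441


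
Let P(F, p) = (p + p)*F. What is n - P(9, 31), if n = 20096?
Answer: 19538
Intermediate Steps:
P(F, p) = 2*F*p (P(F, p) = (2*p)*F = 2*F*p)
n - P(9, 31) = 20096 - 2*9*31 = 20096 - 1*558 = 20096 - 558 = 19538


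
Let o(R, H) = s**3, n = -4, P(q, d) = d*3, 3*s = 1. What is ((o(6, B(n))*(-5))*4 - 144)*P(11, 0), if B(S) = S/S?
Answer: 0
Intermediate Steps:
s = 1/3 (s = (1/3)*1 = 1/3 ≈ 0.33333)
P(q, d) = 3*d
B(S) = 1
o(R, H) = 1/27 (o(R, H) = (1/3)**3 = 1/27)
((o(6, B(n))*(-5))*4 - 144)*P(11, 0) = (((1/27)*(-5))*4 - 144)*(3*0) = (-5/27*4 - 144)*0 = (-20/27 - 144)*0 = -3908/27*0 = 0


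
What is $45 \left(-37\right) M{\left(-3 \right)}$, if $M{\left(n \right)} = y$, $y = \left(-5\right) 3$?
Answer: $24975$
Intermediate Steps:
$y = -15$
$M{\left(n \right)} = -15$
$45 \left(-37\right) M{\left(-3 \right)} = 45 \left(-37\right) \left(-15\right) = \left(-1665\right) \left(-15\right) = 24975$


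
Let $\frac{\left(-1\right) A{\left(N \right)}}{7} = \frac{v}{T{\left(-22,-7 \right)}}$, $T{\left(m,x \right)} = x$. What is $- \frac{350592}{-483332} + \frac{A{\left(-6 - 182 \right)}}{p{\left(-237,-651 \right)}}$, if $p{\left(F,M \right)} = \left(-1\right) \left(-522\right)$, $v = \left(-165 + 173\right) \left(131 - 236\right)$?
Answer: $- \frac{9291244}{10512471} \approx -0.88383$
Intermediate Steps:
$v = -840$ ($v = 8 \left(-105\right) = -840$)
$p{\left(F,M \right)} = 522$
$A{\left(N \right)} = -840$ ($A{\left(N \right)} = - 7 \left(- \frac{840}{-7}\right) = - 7 \left(\left(-840\right) \left(- \frac{1}{7}\right)\right) = \left(-7\right) 120 = -840$)
$- \frac{350592}{-483332} + \frac{A{\left(-6 - 182 \right)}}{p{\left(-237,-651 \right)}} = - \frac{350592}{-483332} - \frac{840}{522} = \left(-350592\right) \left(- \frac{1}{483332}\right) - \frac{140}{87} = \frac{87648}{120833} - \frac{140}{87} = - \frac{9291244}{10512471}$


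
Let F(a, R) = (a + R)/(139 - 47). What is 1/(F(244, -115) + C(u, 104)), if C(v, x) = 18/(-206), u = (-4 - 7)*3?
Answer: 9476/12459 ≈ 0.76057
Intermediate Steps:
u = -33 (u = -11*3 = -33)
F(a, R) = R/92 + a/92 (F(a, R) = (R + a)/92 = (R + a)*(1/92) = R/92 + a/92)
C(v, x) = -9/103 (C(v, x) = 18*(-1/206) = -9/103)
1/(F(244, -115) + C(u, 104)) = 1/(((1/92)*(-115) + (1/92)*244) - 9/103) = 1/((-5/4 + 61/23) - 9/103) = 1/(129/92 - 9/103) = 1/(12459/9476) = 9476/12459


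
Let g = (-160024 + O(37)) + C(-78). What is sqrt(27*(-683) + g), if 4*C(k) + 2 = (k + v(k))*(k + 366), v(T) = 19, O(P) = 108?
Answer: 3*I*sqrt(81158)/2 ≈ 427.32*I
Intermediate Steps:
C(k) = -1/2 + (19 + k)*(366 + k)/4 (C(k) = -1/2 + ((k + 19)*(k + 366))/4 = -1/2 + ((19 + k)*(366 + k))/4 = -1/2 + (19 + k)*(366 + k)/4)
g = -328329/2 (g = (-160024 + 108) + (1738 + (1/4)*(-78)**2 + (385/4)*(-78)) = -159916 + (1738 + (1/4)*6084 - 15015/2) = -159916 + (1738 + 1521 - 15015/2) = -159916 - 8497/2 = -328329/2 ≈ -1.6416e+5)
sqrt(27*(-683) + g) = sqrt(27*(-683) - 328329/2) = sqrt(-18441 - 328329/2) = sqrt(-365211/2) = 3*I*sqrt(81158)/2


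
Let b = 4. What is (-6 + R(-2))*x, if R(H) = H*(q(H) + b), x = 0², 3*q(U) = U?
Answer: 0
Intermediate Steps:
q(U) = U/3
x = 0
R(H) = H*(4 + H/3) (R(H) = H*(H/3 + 4) = H*(4 + H/3))
(-6 + R(-2))*x = (-6 + (⅓)*(-2)*(12 - 2))*0 = (-6 + (⅓)*(-2)*10)*0 = (-6 - 20/3)*0 = -38/3*0 = 0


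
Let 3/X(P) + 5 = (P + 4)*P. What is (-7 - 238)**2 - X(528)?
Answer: 16860482272/280891 ≈ 60025.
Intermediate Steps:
X(P) = 3/(-5 + P*(4 + P)) (X(P) = 3/(-5 + (P + 4)*P) = 3/(-5 + (4 + P)*P) = 3/(-5 + P*(4 + P)))
(-7 - 238)**2 - X(528) = (-7 - 238)**2 - 3/(-5 + 528**2 + 4*528) = (-245)**2 - 3/(-5 + 278784 + 2112) = 60025 - 3/280891 = 16860482272/280891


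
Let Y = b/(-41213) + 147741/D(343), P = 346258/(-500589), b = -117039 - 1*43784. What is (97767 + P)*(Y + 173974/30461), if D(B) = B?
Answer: 3093251414904814206247180/71850956370664737 ≈ 4.3051e+7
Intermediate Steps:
b = -160823 (b = -117039 - 43784 = -160823)
P = -346258/500589 (P = 346258*(-1/500589) = -346258/500589 ≈ -0.69170)
Y = 6144012122/14136059 (Y = -160823/(-41213) + 147741/343 = -160823*(-1/41213) + 147741*(1/343) = 160823/41213 + 147741/343 = 6144012122/14136059 ≈ 434.63)
(97767 + P)*(Y + 173974/30461) = (97767 - 346258/500589)*(6144012122/14136059 + 173974/30461) = 48940738505*(6144012122/14136059 + 173974*(1/30461))/500589 = 48940738505*(6144012122/14136059 + 173974/30461)/500589 = (48940738505/500589)*(189612059976708/430598493199) = 3093251414904814206247180/71850956370664737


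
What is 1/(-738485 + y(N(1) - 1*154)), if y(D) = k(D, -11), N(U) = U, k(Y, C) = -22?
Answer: -1/738507 ≈ -1.3541e-6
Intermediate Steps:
y(D) = -22
1/(-738485 + y(N(1) - 1*154)) = 1/(-738485 - 22) = 1/(-738507) = -1/738507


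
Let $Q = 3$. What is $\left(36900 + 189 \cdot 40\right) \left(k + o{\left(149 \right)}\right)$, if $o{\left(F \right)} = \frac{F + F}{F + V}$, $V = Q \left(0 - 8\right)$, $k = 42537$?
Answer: $\frac{47282525316}{25} \approx 1.8913 \cdot 10^{9}$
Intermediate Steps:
$V = -24$ ($V = 3 \left(0 - 8\right) = 3 \left(-8\right) = -24$)
$o{\left(F \right)} = \frac{2 F}{-24 + F}$ ($o{\left(F \right)} = \frac{F + F}{F - 24} = \frac{2 F}{-24 + F}$)
$\left(36900 + 189 \cdot 40\right) \left(k + o{\left(149 \right)}\right) = \left(36900 + 189 \cdot 40\right) \left(42537 + 2 \cdot 149 \frac{1}{-24 + 149}\right) = \left(36900 + 7560\right) \left(42537 + 2 \cdot 149 \cdot \frac{1}{125}\right) = 44460 \left(42537 + 2 \cdot 149 \cdot \frac{1}{125}\right) = 44460 \left(42537 + \frac{298}{125}\right) = 44460 \cdot \frac{5317423}{125} = \frac{47282525316}{25}$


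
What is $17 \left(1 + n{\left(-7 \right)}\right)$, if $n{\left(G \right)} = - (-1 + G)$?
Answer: $153$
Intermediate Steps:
$n{\left(G \right)} = 1 - G$
$17 \left(1 + n{\left(-7 \right)}\right) = 17 \left(1 + \left(1 - -7\right)\right) = 17 \left(1 + \left(1 + 7\right)\right) = 17 \left(1 + 8\right) = 17 \cdot 9 = 153$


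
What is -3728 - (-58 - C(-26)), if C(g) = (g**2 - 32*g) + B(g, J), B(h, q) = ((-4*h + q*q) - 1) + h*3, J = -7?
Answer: -2088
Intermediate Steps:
B(h, q) = -1 + q**2 - h (B(h, q) = ((-4*h + q**2) - 1) + 3*h = ((q**2 - 4*h) - 1) + 3*h = (-1 + q**2 - 4*h) + 3*h = -1 + q**2 - h)
C(g) = 48 + g**2 - 33*g (C(g) = (g**2 - 32*g) + (-1 + (-7)**2 - g) = (g**2 - 32*g) + (-1 + 49 - g) = (g**2 - 32*g) + (48 - g) = 48 + g**2 - 33*g)
-3728 - (-58 - C(-26)) = -3728 - (-58 - (48 + (-26)**2 - 33*(-26))) = -3728 - (-58 - (48 + 676 + 858)) = -3728 - (-58 - 1*1582) = -3728 - (-58 - 1582) = -3728 - 1*(-1640) = -3728 + 1640 = -2088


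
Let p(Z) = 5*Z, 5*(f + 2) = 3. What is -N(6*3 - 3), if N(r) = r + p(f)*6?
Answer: 27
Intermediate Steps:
f = -7/5 (f = -2 + (⅕)*3 = -2 + ⅗ = -7/5 ≈ -1.4000)
N(r) = -42 + r (N(r) = r + (5*(-7/5))*6 = r - 7*6 = r - 42 = -42 + r)
-N(6*3 - 3) = -(-42 + (6*3 - 3)) = -(-42 + (18 - 3)) = -(-42 + 15) = -1*(-27) = 27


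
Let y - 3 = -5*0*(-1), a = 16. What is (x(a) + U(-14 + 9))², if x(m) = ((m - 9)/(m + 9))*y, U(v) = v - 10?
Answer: 125316/625 ≈ 200.51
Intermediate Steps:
y = 3 (y = 3 - 5*0*(-1) = 3 + 0*(-1) = 3 + 0 = 3)
U(v) = -10 + v
x(m) = 3*(-9 + m)/(9 + m) (x(m) = ((m - 9)/(m + 9))*3 = ((-9 + m)/(9 + m))*3 = 3*(-9 + m)/(9 + m))
(x(a) + U(-14 + 9))² = (3*(-9 + 16)/(9 + 16) + (-10 + (-14 + 9)))² = (3*7/25 + (-10 - 5))² = (3*(1/25)*7 - 15)² = (21/25 - 15)² = (-354/25)² = 125316/625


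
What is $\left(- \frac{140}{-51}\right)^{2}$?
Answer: $\frac{19600}{2601} \approx 7.5356$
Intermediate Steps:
$\left(- \frac{140}{-51}\right)^{2} = \left(\left(-140\right) \left(- \frac{1}{51}\right)\right)^{2} = \left(\frac{140}{51}\right)^{2} = \frac{19600}{2601}$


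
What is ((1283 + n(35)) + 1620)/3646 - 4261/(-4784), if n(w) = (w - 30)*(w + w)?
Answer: 15548979/8721232 ≈ 1.7829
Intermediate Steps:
n(w) = 2*w*(-30 + w) (n(w) = (-30 + w)*(2*w) = 2*w*(-30 + w))
((1283 + n(35)) + 1620)/3646 - 4261/(-4784) = ((1283 + 2*35*(-30 + 35)) + 1620)/3646 - 4261/(-4784) = ((1283 + 2*35*5) + 1620)*(1/3646) - 4261*(-1/4784) = ((1283 + 350) + 1620)*(1/3646) + 4261/4784 = (1633 + 1620)*(1/3646) + 4261/4784 = 3253*(1/3646) + 4261/4784 = 3253/3646 + 4261/4784 = 15548979/8721232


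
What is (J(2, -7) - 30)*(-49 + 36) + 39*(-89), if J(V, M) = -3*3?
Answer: -2964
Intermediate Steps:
J(V, M) = -9
(J(2, -7) - 30)*(-49 + 36) + 39*(-89) = (-9 - 30)*(-49 + 36) + 39*(-89) = -39*(-13) - 3471 = 507 - 3471 = -2964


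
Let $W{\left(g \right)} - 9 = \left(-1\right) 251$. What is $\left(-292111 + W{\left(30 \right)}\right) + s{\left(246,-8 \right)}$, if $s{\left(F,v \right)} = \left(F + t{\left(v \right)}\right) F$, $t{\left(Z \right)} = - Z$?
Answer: $-229869$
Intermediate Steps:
$W{\left(g \right)} = -242$ ($W{\left(g \right)} = 9 - 251 = -242$)
$s{\left(F,v \right)} = F \left(F - v\right)$ ($s{\left(F,v \right)} = \left(F - v\right) F = F \left(F - v\right)$)
$\left(-292111 + W{\left(30 \right)}\right) + s{\left(246,-8 \right)} = \left(-292111 - 242\right) + 246 \left(246 - -8\right) = -292353 + 246 \left(246 + 8\right) = -292353 + 246 \cdot 254 = -292353 + 62484 = -229869$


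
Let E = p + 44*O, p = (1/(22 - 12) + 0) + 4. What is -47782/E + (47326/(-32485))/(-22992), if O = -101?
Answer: 178441763732737/16580698216440 ≈ 10.762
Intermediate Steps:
p = 41/10 (p = (1/10 + 0) + 4 = (⅒ + 0) + 4 = ⅒ + 4 = 41/10 ≈ 4.1000)
E = -44399/10 (E = 41/10 + 44*(-101) = 41/10 - 4444 = -44399/10 ≈ -4439.9)
-47782/E + (47326/(-32485))/(-22992) = -47782/(-44399/10) + (47326/(-32485))/(-22992) = -47782*(-10/44399) + (47326*(-1/32485))*(-1/22992) = 477820/44399 - 47326/32485*(-1/22992) = 477820/44399 + 23663/373447560 = 178441763732737/16580698216440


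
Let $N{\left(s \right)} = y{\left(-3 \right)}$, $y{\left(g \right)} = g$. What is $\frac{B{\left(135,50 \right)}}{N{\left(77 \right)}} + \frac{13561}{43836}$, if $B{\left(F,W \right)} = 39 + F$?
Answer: $- \frac{2528927}{43836} \approx -57.691$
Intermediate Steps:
$N{\left(s \right)} = -3$
$\frac{B{\left(135,50 \right)}}{N{\left(77 \right)}} + \frac{13561}{43836} = \frac{39 + 135}{-3} + \frac{13561}{43836} = 174 \left(- \frac{1}{3}\right) + 13561 \cdot \frac{1}{43836} = -58 + \frac{13561}{43836} = - \frac{2528927}{43836}$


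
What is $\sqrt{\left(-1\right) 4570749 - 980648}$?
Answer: $i \sqrt{5551397} \approx 2356.1 i$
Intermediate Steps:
$\sqrt{\left(-1\right) 4570749 - 980648} = \sqrt{-4570749 - 980648} = \sqrt{-5551397} = i \sqrt{5551397}$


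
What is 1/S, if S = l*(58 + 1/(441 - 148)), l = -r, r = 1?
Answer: -293/16995 ≈ -0.017240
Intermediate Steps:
l = -1 (l = -1*1 = -1)
S = -16995/293 (S = -(58 + 1/(441 - 148)) = -(58 + 1/293) = -1*16995/293 = -16995/293 ≈ -58.003)
1/S = 1/(-16995/293) = -293/16995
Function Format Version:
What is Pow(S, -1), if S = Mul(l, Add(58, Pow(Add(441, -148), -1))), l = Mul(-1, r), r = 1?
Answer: Rational(-293, 16995) ≈ -0.017240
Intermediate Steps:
l = -1 (l = Mul(-1, 1) = -1)
S = Rational(-16995, 293) (S = Mul(-1, Add(58, Pow(Add(441, -148), -1))) = Mul(-1, Add(58, Pow(293, -1))) = Mul(-1, Add(58, Rational(1, 293))) = Mul(-1, Rational(16995, 293)) = Rational(-16995, 293) ≈ -58.003)
Pow(S, -1) = Pow(Rational(-16995, 293), -1) = Rational(-293, 16995)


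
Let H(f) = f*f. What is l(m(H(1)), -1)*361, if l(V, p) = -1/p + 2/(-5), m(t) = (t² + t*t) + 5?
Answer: 1083/5 ≈ 216.60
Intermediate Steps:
H(f) = f²
m(t) = 5 + 2*t² (m(t) = (t² + t²) + 5 = 2*t² + 5 = 5 + 2*t²)
l(V, p) = -⅖ - 1/p (l(V, p) = -1/p + 2*(-⅕) = -1/p - ⅖ = -⅖ - 1/p)
l(m(H(1)), -1)*361 = (-⅖ - 1/(-1))*361 = (-⅖ - 1*(-1))*361 = (-⅖ + 1)*361 = (⅗)*361 = 1083/5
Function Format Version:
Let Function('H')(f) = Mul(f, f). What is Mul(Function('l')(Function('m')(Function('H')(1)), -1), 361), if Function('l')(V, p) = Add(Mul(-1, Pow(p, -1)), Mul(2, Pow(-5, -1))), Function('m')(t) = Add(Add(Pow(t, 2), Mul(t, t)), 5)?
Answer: Rational(1083, 5) ≈ 216.60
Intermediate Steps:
Function('H')(f) = Pow(f, 2)
Function('m')(t) = Add(5, Mul(2, Pow(t, 2))) (Function('m')(t) = Add(Add(Pow(t, 2), Pow(t, 2)), 5) = Add(Mul(2, Pow(t, 2)), 5) = Add(5, Mul(2, Pow(t, 2))))
Function('l')(V, p) = Add(Rational(-2, 5), Mul(-1, Pow(p, -1))) (Function('l')(V, p) = Add(Mul(-1, Pow(p, -1)), Mul(2, Rational(-1, 5))) = Add(Mul(-1, Pow(p, -1)), Rational(-2, 5)) = Add(Rational(-2, 5), Mul(-1, Pow(p, -1))))
Mul(Function('l')(Function('m')(Function('H')(1)), -1), 361) = Mul(Add(Rational(-2, 5), Mul(-1, Pow(-1, -1))), 361) = Mul(Add(Rational(-2, 5), Mul(-1, -1)), 361) = Mul(Add(Rational(-2, 5), 1), 361) = Mul(Rational(3, 5), 361) = Rational(1083, 5)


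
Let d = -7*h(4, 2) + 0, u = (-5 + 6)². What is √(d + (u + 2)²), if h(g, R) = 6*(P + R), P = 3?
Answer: I*√201 ≈ 14.177*I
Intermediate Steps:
h(g, R) = 18 + 6*R (h(g, R) = 6*(3 + R) = 18 + 6*R)
u = 1 (u = 1² = 1)
d = -210 (d = -7*(18 + 6*2) + 0 = -7*(18 + 12) + 0 = -7*30 + 0 = -210 + 0 = -210)
√(d + (u + 2)²) = √(-210 + (1 + 2)²) = √(-210 + 3²) = √(-210 + 9) = √(-201) = I*√201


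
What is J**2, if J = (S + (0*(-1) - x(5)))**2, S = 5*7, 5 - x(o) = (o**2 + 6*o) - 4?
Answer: 43046721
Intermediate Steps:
x(o) = 9 - o**2 - 6*o (x(o) = 5 - ((o**2 + 6*o) - 4) = 5 - (-4 + o**2 + 6*o) = 5 + (4 - o**2 - 6*o) = 9 - o**2 - 6*o)
S = 35
J = 6561 (J = (35 + (0*(-1) - (9 - 1*5**2 - 6*5)))**2 = (35 + (0 - (9 - 1*25 - 30)))**2 = (35 + (0 - (9 - 25 - 30)))**2 = (35 + (0 - 1*(-46)))**2 = (35 + (0 + 46))**2 = (35 + 46)**2 = 81**2 = 6561)
J**2 = 6561**2 = 43046721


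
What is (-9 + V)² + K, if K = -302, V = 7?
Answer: -298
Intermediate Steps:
(-9 + V)² + K = (-9 + 7)² - 302 = (-2)² - 302 = 4 - 302 = -298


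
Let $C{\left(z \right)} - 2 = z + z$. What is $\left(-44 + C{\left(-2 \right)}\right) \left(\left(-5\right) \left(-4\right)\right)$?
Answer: $-920$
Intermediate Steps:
$C{\left(z \right)} = 2 + 2 z$ ($C{\left(z \right)} = 2 + \left(z + z\right) = 2 + 2 z$)
$\left(-44 + C{\left(-2 \right)}\right) \left(\left(-5\right) \left(-4\right)\right) = \left(-44 + \left(2 + 2 \left(-2\right)\right)\right) \left(\left(-5\right) \left(-4\right)\right) = \left(-44 + \left(2 - 4\right)\right) 20 = \left(-44 - 2\right) 20 = \left(-46\right) 20 = -920$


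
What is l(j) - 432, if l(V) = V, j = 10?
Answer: -422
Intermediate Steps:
l(j) - 432 = 10 - 432 = -422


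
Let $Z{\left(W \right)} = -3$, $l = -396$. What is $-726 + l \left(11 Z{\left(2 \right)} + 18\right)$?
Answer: $5214$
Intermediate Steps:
$-726 + l \left(11 Z{\left(2 \right)} + 18\right) = -726 - 396 \left(11 \left(-3\right) + 18\right) = -726 - 396 \left(-33 + 18\right) = -726 - -5940 = -726 + 5940 = 5214$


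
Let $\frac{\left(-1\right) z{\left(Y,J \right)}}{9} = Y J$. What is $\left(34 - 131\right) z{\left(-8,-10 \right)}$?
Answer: $69840$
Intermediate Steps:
$z{\left(Y,J \right)} = - 9 J Y$ ($z{\left(Y,J \right)} = - 9 Y J = - 9 J Y$)
$\left(34 - 131\right) z{\left(-8,-10 \right)} = \left(34 - 131\right) \left(\left(-9\right) \left(-10\right) \left(-8\right)\right) = \left(-97\right) \left(-720\right) = 69840$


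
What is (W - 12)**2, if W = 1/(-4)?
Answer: 2401/16 ≈ 150.06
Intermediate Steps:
W = -1/4 ≈ -0.25000
(W - 12)**2 = (-1/4 - 12)**2 = (-49/4)**2 = 2401/16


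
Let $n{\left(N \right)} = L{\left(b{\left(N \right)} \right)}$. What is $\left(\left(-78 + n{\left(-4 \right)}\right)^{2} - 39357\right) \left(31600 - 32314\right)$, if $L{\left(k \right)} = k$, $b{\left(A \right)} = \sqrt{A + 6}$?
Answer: $23755494 + 111384 \sqrt{2} \approx 2.3913 \cdot 10^{7}$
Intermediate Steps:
$b{\left(A \right)} = \sqrt{6 + A}$
$n{\left(N \right)} = \sqrt{6 + N}$
$\left(\left(-78 + n{\left(-4 \right)}\right)^{2} - 39357\right) \left(31600 - 32314\right) = \left(\left(-78 + \sqrt{6 - 4}\right)^{2} - 39357\right) \left(31600 - 32314\right) = \left(\left(-78 + \sqrt{2}\right)^{2} - 39357\right) \left(-714\right) = \left(-39357 + \left(-78 + \sqrt{2}\right)^{2}\right) \left(-714\right) = 28100898 - 714 \left(-78 + \sqrt{2}\right)^{2}$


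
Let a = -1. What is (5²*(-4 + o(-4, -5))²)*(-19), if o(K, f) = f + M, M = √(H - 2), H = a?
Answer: -37050 + 8550*I*√3 ≈ -37050.0 + 14809.0*I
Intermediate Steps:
H = -1
M = I*√3 (M = √(-1 - 2) = √(-3) = I*√3 ≈ 1.732*I)
o(K, f) = f + I*√3
(5²*(-4 + o(-4, -5))²)*(-19) = (5²*(-4 + (-5 + I*√3))²)*(-19) = (25*(-9 + I*√3)²)*(-19) = -475*(-9 + I*√3)²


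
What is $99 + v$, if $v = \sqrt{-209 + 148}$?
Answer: $99 + i \sqrt{61} \approx 99.0 + 7.8102 i$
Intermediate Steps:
$v = i \sqrt{61}$ ($v = \sqrt{-61} = i \sqrt{61} \approx 7.8102 i$)
$99 + v = 99 + i \sqrt{61}$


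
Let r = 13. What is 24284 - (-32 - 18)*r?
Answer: 24934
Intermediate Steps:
24284 - (-32 - 18)*r = 24284 - (-32 - 18)*13 = 24284 - (-50)*13 = 24284 - 1*(-650) = 24284 + 650 = 24934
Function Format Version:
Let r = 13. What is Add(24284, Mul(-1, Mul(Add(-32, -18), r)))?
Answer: 24934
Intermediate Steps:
Add(24284, Mul(-1, Mul(Add(-32, -18), r))) = Add(24284, Mul(-1, Mul(Add(-32, -18), 13))) = Add(24284, Mul(-1, Mul(-50, 13))) = Add(24284, Mul(-1, -650)) = Add(24284, 650) = 24934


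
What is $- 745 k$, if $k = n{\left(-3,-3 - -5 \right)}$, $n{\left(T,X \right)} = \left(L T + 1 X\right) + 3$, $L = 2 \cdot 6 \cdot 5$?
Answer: $130375$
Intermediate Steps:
$L = 60$ ($L = 12 \cdot 5 = 60$)
$n{\left(T,X \right)} = 3 + X + 60 T$ ($n{\left(T,X \right)} = \left(60 T + 1 X\right) + 3 = \left(60 T + X\right) + 3 = \left(X + 60 T\right) + 3 = 3 + X + 60 T$)
$k = -175$ ($k = 3 - -2 + 60 \left(-3\right) = 3 + \left(-3 + 5\right) - 180 = 3 + 2 - 180 = -175$)
$- 745 k = \left(-745\right) \left(-175\right) = 130375$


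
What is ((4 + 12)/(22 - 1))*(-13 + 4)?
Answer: -48/7 ≈ -6.8571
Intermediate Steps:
((4 + 12)/(22 - 1))*(-13 + 4) = (16/21)*(-9) = -48/7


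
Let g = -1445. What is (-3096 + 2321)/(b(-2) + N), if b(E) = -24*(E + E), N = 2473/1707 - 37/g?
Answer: -1911626625/240431684 ≈ -7.9508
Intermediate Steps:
N = 3636644/2466615 (N = 2473/1707 - 37/(-1445) = 2473*(1/1707) - 37*(-1/1445) = 2473/1707 + 37/1445 = 3636644/2466615 ≈ 1.4743)
b(E) = -48*E
(-3096 + 2321)/(b(-2) + N) = (-3096 + 2321)/(-48*(-2) + 3636644/2466615) = -775/(96 + 3636644/2466615) = -775/240431684/2466615 = -775*2466615/240431684 = -1911626625/240431684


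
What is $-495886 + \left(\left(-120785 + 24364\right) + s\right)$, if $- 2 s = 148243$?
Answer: $- \frac{1332857}{2} \approx -6.6643 \cdot 10^{5}$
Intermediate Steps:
$s = - \frac{148243}{2}$ ($s = \left(- \frac{1}{2}\right) 148243 = - \frac{148243}{2} \approx -74122.0$)
$-495886 + \left(\left(-120785 + 24364\right) + s\right) = -495886 + \left(\left(-120785 + 24364\right) - \frac{148243}{2}\right) = -495886 - \frac{341085}{2} = - \frac{1332857}{2}$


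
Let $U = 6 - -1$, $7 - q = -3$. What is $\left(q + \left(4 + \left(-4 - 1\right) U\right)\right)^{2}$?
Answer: $441$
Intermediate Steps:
$q = 10$ ($q = 7 - -3 = 7 + 3 = 10$)
$U = 7$ ($U = 6 + 1 = 7$)
$\left(q + \left(4 + \left(-4 - 1\right) U\right)\right)^{2} = \left(10 + \left(4 + \left(-4 - 1\right) 7\right)\right)^{2} = \left(10 + \left(4 - 35\right)\right)^{2} = \left(10 - 31\right)^{2} = \left(-21\right)^{2} = 441$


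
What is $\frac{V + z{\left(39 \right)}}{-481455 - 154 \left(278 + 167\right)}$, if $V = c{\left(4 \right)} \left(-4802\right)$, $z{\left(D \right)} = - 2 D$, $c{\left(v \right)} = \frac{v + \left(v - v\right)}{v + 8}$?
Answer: $\frac{5036}{1649955} \approx 0.0030522$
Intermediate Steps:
$c{\left(v \right)} = \frac{v}{8 + v}$ ($c{\left(v \right)} = \frac{v + 0}{8 + v} = \frac{v}{8 + v}$)
$V = - \frac{4802}{3}$ ($V = \frac{4}{8 + 4} \left(-4802\right) = \frac{4}{12} \left(-4802\right) = 4 \cdot \frac{1}{12} \left(-4802\right) = \frac{1}{3} \left(-4802\right) = - \frac{4802}{3} \approx -1600.7$)
$\frac{V + z{\left(39 \right)}}{-481455 - 154 \left(278 + 167\right)} = \frac{- \frac{4802}{3} - 78}{-481455 - 154 \left(278 + 167\right)} = \frac{- \frac{4802}{3} - 78}{-481455 - 68530} = - \frac{5036}{3 \left(-481455 - 68530\right)} = - \frac{5036}{3 \left(-549985\right)} = \left(- \frac{5036}{3}\right) \left(- \frac{1}{549985}\right) = \frac{5036}{1649955}$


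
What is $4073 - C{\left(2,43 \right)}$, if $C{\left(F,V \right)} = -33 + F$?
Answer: $4104$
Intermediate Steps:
$4073 - C{\left(2,43 \right)} = 4073 - \left(-33 + 2\right) = 4073 - -31 = 4073 + 31 = 4104$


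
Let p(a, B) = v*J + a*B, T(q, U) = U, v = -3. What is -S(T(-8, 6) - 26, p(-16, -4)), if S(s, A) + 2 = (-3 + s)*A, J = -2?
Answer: 1612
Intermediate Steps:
p(a, B) = 6 + B*a (p(a, B) = -3*(-2) + a*B = 6 + B*a)
S(s, A) = -2 + A*(-3 + s) (S(s, A) = -2 + (-3 + s)*A = -2 + A*(-3 + s))
-S(T(-8, 6) - 26, p(-16, -4)) = -(-2 - 3*(6 - 4*(-16)) + (6 - 4*(-16))*(6 - 26)) = -(-2 - 3*(6 + 64) + (6 + 64)*(-20)) = -(-2 - 3*70 + 70*(-20)) = -(-2 - 210 - 1400) = -1*(-1612) = 1612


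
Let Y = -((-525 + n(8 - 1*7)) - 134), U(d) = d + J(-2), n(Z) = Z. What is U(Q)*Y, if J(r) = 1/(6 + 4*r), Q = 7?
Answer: 4277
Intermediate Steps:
U(d) = -½ + d (U(d) = d + 1/(2*(3 + 2*(-2))) = d + 1/(2*(3 - 4)) = d + (½)/(-1) = d + (½)*(-1) = d - ½ = -½ + d)
Y = 658 (Y = -((-525 + (8 - 1*7)) - 134) = -((-525 + (8 - 7)) - 134) = -((-525 + 1) - 134) = -(-524 - 134) = -1*(-658) = 658)
U(Q)*Y = (-½ + 7)*658 = (13/2)*658 = 4277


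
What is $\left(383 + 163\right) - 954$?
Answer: $-408$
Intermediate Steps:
$\left(383 + 163\right) - 954 = 546 - 954 = -408$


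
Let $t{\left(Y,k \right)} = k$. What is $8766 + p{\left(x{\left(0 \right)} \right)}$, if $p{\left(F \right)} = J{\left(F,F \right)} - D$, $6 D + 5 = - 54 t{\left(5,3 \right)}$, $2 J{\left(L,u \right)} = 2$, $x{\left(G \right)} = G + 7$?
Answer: $\frac{52769}{6} \approx 8794.8$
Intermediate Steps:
$x{\left(G \right)} = 7 + G$
$J{\left(L,u \right)} = 1$ ($J{\left(L,u \right)} = \frac{1}{2} \cdot 2 = 1$)
$D = - \frac{167}{6}$ ($D = - \frac{5}{6} + \frac{\left(-54\right) 3}{6} = - \frac{5}{6} + \frac{1}{6} \left(-162\right) = - \frac{5}{6} - 27 = - \frac{167}{6} \approx -27.833$)
$p{\left(F \right)} = \frac{173}{6}$ ($p{\left(F \right)} = 1 - - \frac{167}{6} = 1 + \frac{167}{6} = \frac{173}{6}$)
$8766 + p{\left(x{\left(0 \right)} \right)} = 8766 + \frac{173}{6} = \frac{52769}{6}$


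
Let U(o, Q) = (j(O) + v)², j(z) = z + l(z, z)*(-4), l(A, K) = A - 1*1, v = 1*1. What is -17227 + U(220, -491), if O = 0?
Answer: -17202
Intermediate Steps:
v = 1
l(A, K) = -1 + A (l(A, K) = A - 1 = -1 + A)
j(z) = 4 - 3*z (j(z) = z + (-1 + z)*(-4) = z + (4 - 4*z) = 4 - 3*z)
U(o, Q) = 25 (U(o, Q) = ((4 - 3*0) + 1)² = ((4 + 0) + 1)² = (4 + 1)² = 5² = 25)
-17227 + U(220, -491) = -17227 + 25 = -17202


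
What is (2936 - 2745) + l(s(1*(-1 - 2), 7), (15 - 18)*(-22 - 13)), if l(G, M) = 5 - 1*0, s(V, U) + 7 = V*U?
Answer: 196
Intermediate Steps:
s(V, U) = -7 + U*V (s(V, U) = -7 + V*U = -7 + U*V)
l(G, M) = 5 (l(G, M) = 5 + 0 = 5)
(2936 - 2745) + l(s(1*(-1 - 2), 7), (15 - 18)*(-22 - 13)) = (2936 - 2745) + 5 = 191 + 5 = 196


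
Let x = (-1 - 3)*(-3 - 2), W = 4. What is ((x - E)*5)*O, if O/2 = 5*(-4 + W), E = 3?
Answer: 0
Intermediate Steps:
x = 20 (x = -4*(-5) = 20)
O = 0 (O = 2*(5*(-4 + 4)) = 2*(5*0) = 2*0 = 0)
((x - E)*5)*O = ((20 - 1*3)*5)*0 = ((20 - 3)*5)*0 = (17*5)*0 = 85*0 = 0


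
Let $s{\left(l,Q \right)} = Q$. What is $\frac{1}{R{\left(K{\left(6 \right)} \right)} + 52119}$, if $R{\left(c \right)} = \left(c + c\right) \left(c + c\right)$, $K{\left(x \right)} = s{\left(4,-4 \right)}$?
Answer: $\frac{1}{52183} \approx 1.9163 \cdot 10^{-5}$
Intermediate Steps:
$K{\left(x \right)} = -4$
$R{\left(c \right)} = 4 c^{2}$ ($R{\left(c \right)} = 2 c 2 c = 4 c^{2}$)
$\frac{1}{R{\left(K{\left(6 \right)} \right)} + 52119} = \frac{1}{4 \left(-4\right)^{2} + 52119} = \frac{1}{4 \cdot 16 + 52119} = \frac{1}{64 + 52119} = \frac{1}{52183}$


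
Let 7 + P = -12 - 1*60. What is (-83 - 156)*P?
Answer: 18881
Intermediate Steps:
P = -79 (P = -7 + (-12 - 1*60) = -7 + (-12 - 60) = -7 - 72 = -79)
(-83 - 156)*P = (-83 - 156)*(-79) = -239*(-79) = 18881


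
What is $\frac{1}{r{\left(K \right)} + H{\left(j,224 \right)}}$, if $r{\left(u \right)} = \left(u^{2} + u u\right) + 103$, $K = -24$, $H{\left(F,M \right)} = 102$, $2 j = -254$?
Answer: $\frac{1}{1357} \approx 0.00073692$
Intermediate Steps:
$j = -127$ ($j = \frac{1}{2} \left(-254\right) = -127$)
$r{\left(u \right)} = 103 + 2 u^{2}$ ($r{\left(u \right)} = \left(u^{2} + u^{2}\right) + 103 = 2 u^{2} + 103 = 103 + 2 u^{2}$)
$\frac{1}{r{\left(K \right)} + H{\left(j,224 \right)}} = \frac{1}{\left(103 + 2 \left(-24\right)^{2}\right) + 102} = \frac{1}{\left(103 + 2 \cdot 576\right) + 102} = \frac{1}{\left(103 + 1152\right) + 102} = \frac{1}{1255 + 102} = \frac{1}{1357}$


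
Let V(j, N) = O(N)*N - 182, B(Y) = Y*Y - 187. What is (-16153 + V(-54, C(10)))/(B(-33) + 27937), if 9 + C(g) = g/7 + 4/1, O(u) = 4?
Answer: -114445/201873 ≈ -0.56692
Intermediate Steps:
C(g) = -5 + g/7 (C(g) = -9 + (g/7 + 4/1) = -9 + (g*(⅐) + 4*1) = -9 + (g/7 + 4) = -9 + (4 + g/7) = -5 + g/7)
B(Y) = -187 + Y² (B(Y) = Y² - 187 = -187 + Y²)
V(j, N) = -182 + 4*N (V(j, N) = 4*N - 182 = -182 + 4*N)
(-16153 + V(-54, C(10)))/(B(-33) + 27937) = (-16153 + (-182 + 4*(-5 + (⅐)*10)))/((-187 + (-33)²) + 27937) = (-16153 + (-182 + 4*(-5 + 10/7)))/((-187 + 1089) + 27937) = (-16153 + (-182 + 4*(-25/7)))/(902 + 27937) = (-16153 + (-182 - 100/7))/28839 = (-16153 - 1374/7)*(1/28839) = -114445/7*1/28839 = -114445/201873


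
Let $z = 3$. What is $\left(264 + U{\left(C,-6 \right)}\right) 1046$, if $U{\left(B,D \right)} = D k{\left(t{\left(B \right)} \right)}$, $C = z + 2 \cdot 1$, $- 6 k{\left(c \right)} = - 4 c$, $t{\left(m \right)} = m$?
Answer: $255224$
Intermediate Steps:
$k{\left(c \right)} = \frac{2 c}{3}$ ($k{\left(c \right)} = - \frac{\left(-4\right) c}{6} = \frac{2 c}{3}$)
$C = 5$ ($C = 3 + 2 \cdot 1 = 3 + 2 = 5$)
$U{\left(B,D \right)} = \frac{2 B D}{3}$ ($U{\left(B,D \right)} = D \frac{2 B}{3} = \frac{2 B D}{3}$)
$\left(264 + U{\left(C,-6 \right)}\right) 1046 = \left(264 + \frac{2}{3} \cdot 5 \left(-6\right)\right) 1046 = \left(264 - 20\right) 1046 = 244 \cdot 1046 = 255224$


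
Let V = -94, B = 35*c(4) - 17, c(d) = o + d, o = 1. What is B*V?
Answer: -14852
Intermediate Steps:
c(d) = 1 + d
B = 158 (B = 35*(1 + 4) - 17 = 35*5 - 17 = 175 - 17 = 158)
B*V = 158*(-94) = -14852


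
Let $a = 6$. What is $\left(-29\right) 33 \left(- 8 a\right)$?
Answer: $45936$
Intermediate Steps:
$\left(-29\right) 33 \left(- 8 a\right) = \left(-29\right) 33 \left(\left(-8\right) 6\right) = \left(-957\right) \left(-48\right) = 45936$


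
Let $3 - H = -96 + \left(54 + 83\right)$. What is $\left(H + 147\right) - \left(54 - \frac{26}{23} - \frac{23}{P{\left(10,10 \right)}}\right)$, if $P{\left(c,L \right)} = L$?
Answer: $\frac{13439}{230} \approx 58.43$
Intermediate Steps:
$H = -38$ ($H = 3 - \left(-96 + \left(54 + 83\right)\right) = 3 - \left(-96 + 137\right) = 3 - 41 = -38$)
$\left(H + 147\right) - \left(54 - \frac{26}{23} - \frac{23}{P{\left(10,10 \right)}}\right) = \left(-38 + 147\right) - \left(54 - \frac{26}{23} - \frac{23}{10}\right) = 109 - \left(54 - \frac{26}{23} - \frac{23}{10}\right) = 109 - \frac{11631}{230} = \frac{13439}{230}$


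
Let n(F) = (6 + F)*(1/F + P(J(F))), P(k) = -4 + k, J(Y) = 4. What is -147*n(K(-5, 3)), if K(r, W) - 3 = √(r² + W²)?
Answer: -1029/25 - 882*√34/25 ≈ -246.88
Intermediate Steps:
K(r, W) = 3 + √(W² + r²) (K(r, W) = 3 + √(r² + W²) = 3 + √(W² + r²))
n(F) = (6 + F)/F (n(F) = (6 + F)*(1/F + (-4 + 4)) = (6 + F)*(1/F + 0) = (6 + F)/F)
-147*n(K(-5, 3)) = -147*(6 + (3 + √(3² + (-5)²)))/(3 + √(3² + (-5)²)) = -147*(6 + (3 + √(9 + 25)))/(3 + √(9 + 25)) = -147*(6 + (3 + √34))/(3 + √34) = -147*(9 + √34)/(3 + √34)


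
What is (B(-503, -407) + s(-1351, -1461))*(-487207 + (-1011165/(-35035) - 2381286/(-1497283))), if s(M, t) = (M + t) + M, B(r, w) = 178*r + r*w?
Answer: -567465228377277141024/10491461981 ≈ -5.4088e+10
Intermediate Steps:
s(M, t) = t + 2*M
(B(-503, -407) + s(-1351, -1461))*(-487207 + (-1011165/(-35035) - 2381286/(-1497283))) = (-503*(178 - 407) + (-1461 + 2*(-1351)))*(-487207 + (-1011165/(-35035) - 2381286/(-1497283))) = (-503*(-229) + (-1461 - 2702))*(-487207 + (-1011165*(-1/35035) - 2381286*(-1/1497283))) = (115187 - 4163)*(-487207 + (202233/7007 + 2381286/1497283)) = 111024*(-487207 + 319485703941/10491461981) = 111024*(-5111194231673126/10491461981) = -567465228377277141024/10491461981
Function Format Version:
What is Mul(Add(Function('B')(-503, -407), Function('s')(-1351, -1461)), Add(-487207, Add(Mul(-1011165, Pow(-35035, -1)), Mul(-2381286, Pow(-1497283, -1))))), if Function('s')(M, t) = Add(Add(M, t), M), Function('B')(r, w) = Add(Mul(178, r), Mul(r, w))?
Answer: Rational(-567465228377277141024, 10491461981) ≈ -5.4088e+10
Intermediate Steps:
Function('s')(M, t) = Add(t, Mul(2, M))
Mul(Add(Function('B')(-503, -407), Function('s')(-1351, -1461)), Add(-487207, Add(Mul(-1011165, Pow(-35035, -1)), Mul(-2381286, Pow(-1497283, -1))))) = Mul(Add(Mul(-503, Add(178, -407)), Add(-1461, Mul(2, -1351))), Add(-487207, Add(Mul(-1011165, Pow(-35035, -1)), Mul(-2381286, Pow(-1497283, -1))))) = Mul(Add(Mul(-503, -229), Add(-1461, -2702)), Add(-487207, Add(Mul(-1011165, Rational(-1, 35035)), Mul(-2381286, Rational(-1, 1497283))))) = Mul(Add(115187, -4163), Add(-487207, Add(Rational(202233, 7007), Rational(2381286, 1497283)))) = Mul(111024, Add(-487207, Rational(319485703941, 10491461981))) = Mul(111024, Rational(-5111194231673126, 10491461981)) = Rational(-567465228377277141024, 10491461981)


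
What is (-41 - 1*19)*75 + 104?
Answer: -4396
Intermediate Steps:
(-41 - 1*19)*75 + 104 = (-41 - 19)*75 + 104 = -60*75 + 104 = -4500 + 104 = -4396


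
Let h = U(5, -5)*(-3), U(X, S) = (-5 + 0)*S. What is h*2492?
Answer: -186900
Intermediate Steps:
U(X, S) = -5*S
h = -75 (h = -5*(-5)*(-3) = 25*(-3) = -75)
h*2492 = -75*2492 = -186900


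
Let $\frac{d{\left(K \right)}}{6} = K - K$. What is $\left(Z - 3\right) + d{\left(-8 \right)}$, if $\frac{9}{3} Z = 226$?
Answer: $\frac{217}{3} \approx 72.333$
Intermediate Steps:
$Z = \frac{226}{3}$ ($Z = \frac{1}{3} \cdot 226 = \frac{226}{3} \approx 75.333$)
$d{\left(K \right)} = 0$ ($d{\left(K \right)} = 6 \left(K - K\right) = 6 \cdot 0 = 0$)
$\left(Z - 3\right) + d{\left(-8 \right)} = \left(\frac{226}{3} - 3\right) + 0 = \frac{217}{3} + 0 = \frac{217}{3}$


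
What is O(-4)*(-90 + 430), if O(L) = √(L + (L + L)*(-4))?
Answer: 680*√7 ≈ 1799.1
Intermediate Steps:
O(L) = √7*√(-L) (O(L) = √(L + (2*L)*(-4)) = √(L - 8*L) = √(-7*L) = √7*√(-L))
O(-4)*(-90 + 430) = (√7*√(-1*(-4)))*(-90 + 430) = (√7*√4)*340 = (√7*2)*340 = (2*√7)*340 = 680*√7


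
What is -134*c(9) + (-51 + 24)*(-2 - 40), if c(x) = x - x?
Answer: 1134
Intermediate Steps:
c(x) = 0
-134*c(9) + (-51 + 24)*(-2 - 40) = -134*0 + (-51 + 24)*(-2 - 40) = 0 - 27*(-42) = 0 + 1134 = 1134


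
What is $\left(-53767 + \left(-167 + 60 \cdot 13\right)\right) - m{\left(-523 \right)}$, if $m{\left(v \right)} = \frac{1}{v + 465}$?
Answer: $- \frac{3082931}{58} \approx -53154.0$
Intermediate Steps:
$m{\left(v \right)} = \frac{1}{465 + v}$
$\left(-53767 + \left(-167 + 60 \cdot 13\right)\right) - m{\left(-523 \right)} = \left(-53767 + \left(-167 + 60 \cdot 13\right)\right) - \frac{1}{465 - 523} = \left(-53767 + \left(-167 + 780\right)\right) - \frac{1}{-58} = \left(-53767 + 613\right) - - \frac{1}{58} = -53154 + \frac{1}{58} = - \frac{3082931}{58}$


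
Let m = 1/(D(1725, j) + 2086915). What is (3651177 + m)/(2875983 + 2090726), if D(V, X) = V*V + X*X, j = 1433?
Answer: 25981881416134/35343245278561 ≈ 0.73513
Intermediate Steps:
D(V, X) = V**2 + X**2
m = 1/7116029 (m = 1/((1725**2 + 1433**2) + 2086915) = 1/((2975625 + 2053489) + 2086915) = 1/(5029114 + 2086915) = 1/7116029 ≈ 1.4053e-7)
(3651177 + m)/(2875983 + 2090726) = (3651177 + 1/7116029)/(2875983 + 2090726) = (25981881416134/7116029)/4966709 = (25981881416134/7116029)*(1/4966709) = 25981881416134/35343245278561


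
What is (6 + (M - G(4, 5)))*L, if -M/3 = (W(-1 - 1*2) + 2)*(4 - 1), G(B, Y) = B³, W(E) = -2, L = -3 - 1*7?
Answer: 580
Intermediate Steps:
L = -10 (L = -3 - 7 = -10)
M = 0 (M = -3*(-2 + 2)*(4 - 1) = -0*3 = -3*0 = 0)
(6 + (M - G(4, 5)))*L = (6 + (0 - 1*4³))*(-10) = (6 + (0 - 1*64))*(-10) = (6 + (0 - 64))*(-10) = (6 - 64)*(-10) = -58*(-10) = 580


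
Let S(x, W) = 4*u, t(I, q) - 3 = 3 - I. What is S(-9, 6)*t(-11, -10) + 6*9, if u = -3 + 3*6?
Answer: 1074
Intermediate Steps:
u = 15 (u = -3 + 18 = 15)
t(I, q) = 6 - I (t(I, q) = 3 + (3 - I) = 6 - I)
S(x, W) = 60 (S(x, W) = 4*15 = 60)
S(-9, 6)*t(-11, -10) + 6*9 = 60*(6 - 1*(-11)) + 6*9 = 60*(6 + 11) + 54 = 60*17 + 54 = 1020 + 54 = 1074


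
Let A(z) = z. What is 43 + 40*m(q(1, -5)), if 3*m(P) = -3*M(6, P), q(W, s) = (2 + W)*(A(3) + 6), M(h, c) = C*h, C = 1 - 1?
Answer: 43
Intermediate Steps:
C = 0
M(h, c) = 0 (M(h, c) = 0*h = 0)
q(W, s) = 18 + 9*W (q(W, s) = (2 + W)*(3 + 6) = (2 + W)*9 = 18 + 9*W)
m(P) = 0 (m(P) = (-3*0)/3 = (⅓)*0 = 0)
43 + 40*m(q(1, -5)) = 43 + 40*0 = 43 + 0 = 43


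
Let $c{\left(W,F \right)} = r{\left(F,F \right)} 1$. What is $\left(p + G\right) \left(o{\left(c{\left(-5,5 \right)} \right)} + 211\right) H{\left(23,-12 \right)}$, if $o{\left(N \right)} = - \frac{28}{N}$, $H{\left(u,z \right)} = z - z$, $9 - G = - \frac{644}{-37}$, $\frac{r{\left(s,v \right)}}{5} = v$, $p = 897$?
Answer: $0$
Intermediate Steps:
$r{\left(s,v \right)} = 5 v$
$G = - \frac{311}{37}$ ($G = 9 - - \frac{644}{-37} = 9 - \left(-644\right) \left(- \frac{1}{37}\right) = 9 - \frac{644}{37} = - \frac{311}{37} \approx -8.4054$)
$H{\left(u,z \right)} = 0$
$c{\left(W,F \right)} = 5 F$ ($c{\left(W,F \right)} = 5 F 1 = 5 F$)
$\left(p + G\right) \left(o{\left(c{\left(-5,5 \right)} \right)} + 211\right) H{\left(23,-12 \right)} = \left(897 - \frac{311}{37}\right) \left(- \frac{28}{5 \cdot 5} + 211\right) 0 = \frac{32878 \left(- \frac{28}{25} + 211\right)}{37} \cdot 0 = \frac{32878}{37} \cdot \frac{5247}{25} \cdot 0 = \frac{172510866}{925} \cdot 0 = 0$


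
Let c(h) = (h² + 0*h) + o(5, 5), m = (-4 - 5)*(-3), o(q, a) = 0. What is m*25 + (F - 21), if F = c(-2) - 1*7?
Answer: 651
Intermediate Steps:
m = 27 (m = -9*(-3) = 27)
c(h) = h² (c(h) = (h² + 0*h) + 0 = (h² + 0) + 0 = h² + 0 = h²)
F = -3 (F = (-2)² - 1*7 = 4 - 7 = -3)
m*25 + (F - 21) = 27*25 + (-3 - 21) = 675 - 24 = 651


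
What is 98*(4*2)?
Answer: 784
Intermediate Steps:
98*(4*2) = 98*8 = 784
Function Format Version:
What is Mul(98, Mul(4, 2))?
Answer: 784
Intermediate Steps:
Mul(98, Mul(4, 2)) = Mul(98, 8) = 784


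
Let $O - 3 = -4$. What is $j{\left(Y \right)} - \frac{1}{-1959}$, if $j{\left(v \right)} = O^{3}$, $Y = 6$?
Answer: $- \frac{1958}{1959} \approx -0.99949$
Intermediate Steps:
$O = -1$ ($O = 3 - 4 = -1$)
$j{\left(v \right)} = -1$ ($j{\left(v \right)} = \left(-1\right)^{3} = -1$)
$j{\left(Y \right)} - \frac{1}{-1959} = -1 - \frac{1}{-1959} = -1 - - \frac{1}{1959} = -1 + \frac{1}{1959} = - \frac{1958}{1959}$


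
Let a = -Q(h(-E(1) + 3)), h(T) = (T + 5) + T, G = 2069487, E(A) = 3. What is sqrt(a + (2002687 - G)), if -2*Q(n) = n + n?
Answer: I*sqrt(66795) ≈ 258.45*I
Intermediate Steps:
h(T) = 5 + 2*T (h(T) = (5 + T) + T = 5 + 2*T)
Q(n) = -n (Q(n) = -(n + n)/2 = -n)
a = 5 (a = -(-1)*(5 + 2*(-1*3 + 3)) = -(-1)*(5 + 2*(-3 + 3)) = -(-1)*(5 + 2*0) = -(-1)*(5 + 0) = -(-1)*5 = -1*(-5) = 5)
sqrt(a + (2002687 - G)) = sqrt(5 + (2002687 - 1*2069487)) = sqrt(5 + (2002687 - 2069487)) = sqrt(5 - 66800) = sqrt(-66795) = I*sqrt(66795)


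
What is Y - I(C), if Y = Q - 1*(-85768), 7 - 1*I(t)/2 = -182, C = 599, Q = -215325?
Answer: -129935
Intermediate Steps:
I(t) = 378 (I(t) = 14 - 2*(-182) = 14 + 364 = 378)
Y = -129557 (Y = -215325 - 1*(-85768) = -215325 + 85768 = -129557)
Y - I(C) = -129557 - 1*378 = -129557 - 378 = -129935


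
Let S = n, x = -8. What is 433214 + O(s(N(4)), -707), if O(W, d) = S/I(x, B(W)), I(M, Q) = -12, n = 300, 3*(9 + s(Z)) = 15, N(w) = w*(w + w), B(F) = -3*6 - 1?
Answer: 433189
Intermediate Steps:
B(F) = -19 (B(F) = -18 - 1 = -19)
N(w) = 2*w**2 (N(w) = w*(2*w) = 2*w**2)
s(Z) = -4 (s(Z) = -9 + (1/3)*15 = -9 + 5 = -4)
S = 300
O(W, d) = -25 (O(W, d) = 300/(-12) = 300*(-1/12) = -25)
433214 + O(s(N(4)), -707) = 433214 - 25 = 433189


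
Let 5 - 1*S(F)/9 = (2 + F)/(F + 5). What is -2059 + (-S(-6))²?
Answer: -1978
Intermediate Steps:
S(F) = 45 - 9*(2 + F)/(5 + F) (S(F) = 45 - 9*(2 + F)/(F + 5) = 45 - 9*(2 + F)/(5 + F))
-2059 + (-S(-6))² = -2059 + (-9*(23 + 4*(-6))/(5 - 6))² = -2059 + (-9*(23 - 24)/(-1))² = -2059 + (-9*(-1)*(-1))² = -2059 + (-1*9)² = -2059 + (-9)² = -2059 + 81 = -1978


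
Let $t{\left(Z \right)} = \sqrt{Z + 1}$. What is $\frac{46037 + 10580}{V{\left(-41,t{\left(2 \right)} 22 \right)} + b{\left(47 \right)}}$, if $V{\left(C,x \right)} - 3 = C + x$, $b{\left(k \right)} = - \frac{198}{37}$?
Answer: $- \frac{840026429}{146257} - \frac{852595403 \sqrt{3}}{292514} \approx -10792.0$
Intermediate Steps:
$t{\left(Z \right)} = \sqrt{1 + Z}$
$b{\left(k \right)} = - \frac{198}{37}$ ($b{\left(k \right)} = \left(-198\right) \frac{1}{37} = - \frac{198}{37}$)
$V{\left(C,x \right)} = 3 + C + x$ ($V{\left(C,x \right)} = 3 + \left(C + x\right) = 3 + C + x$)
$\frac{46037 + 10580}{V{\left(-41,t{\left(2 \right)} 22 \right)} + b{\left(47 \right)}} = \frac{46037 + 10580}{\left(3 - 41 + \sqrt{1 + 2} \cdot 22\right) - \frac{198}{37}} = \frac{56617}{\left(3 - 41 + \sqrt{3} \cdot 22\right) - \frac{198}{37}} = \frac{56617}{\left(3 - 41 + 22 \sqrt{3}\right) - \frac{198}{37}} = \frac{56617}{\left(-38 + 22 \sqrt{3}\right) - \frac{198}{37}} = \frac{56617}{- \frac{1604}{37} + 22 \sqrt{3}}$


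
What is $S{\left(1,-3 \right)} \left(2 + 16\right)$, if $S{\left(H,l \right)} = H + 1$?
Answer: $36$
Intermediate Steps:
$S{\left(H,l \right)} = 1 + H$
$S{\left(1,-3 \right)} \left(2 + 16\right) = \left(1 + 1\right) \left(2 + 16\right) = 2 \cdot 18 = 36$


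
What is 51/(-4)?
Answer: -51/4 ≈ -12.750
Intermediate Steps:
51/(-4) = -¼*51 = -51/4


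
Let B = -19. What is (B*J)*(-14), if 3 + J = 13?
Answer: 2660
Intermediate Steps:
J = 10 (J = -3 + 13 = 10)
(B*J)*(-14) = -19*10*(-14) = -190*(-14) = 2660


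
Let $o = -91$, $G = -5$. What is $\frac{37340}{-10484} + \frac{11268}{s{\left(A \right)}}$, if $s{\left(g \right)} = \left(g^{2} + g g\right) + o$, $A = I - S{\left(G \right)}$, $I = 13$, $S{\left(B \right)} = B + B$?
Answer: $\frac{20506483}{2534507} \approx 8.0909$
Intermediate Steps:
$S{\left(B \right)} = 2 B$
$A = 23$ ($A = 13 - 2 \left(-5\right) = 13 - -10 = 13 + 10 = 23$)
$s{\left(g \right)} = -91 + 2 g^{2}$ ($s{\left(g \right)} = \left(g^{2} + g g\right) - 91 = \left(g^{2} + g^{2}\right) - 91 = 2 g^{2} - 91 = -91 + 2 g^{2}$)
$\frac{37340}{-10484} + \frac{11268}{s{\left(A \right)}} = \frac{37340}{-10484} + \frac{11268}{-91 + 2 \cdot 23^{2}} = 37340 \left(- \frac{1}{10484}\right) + \frac{11268}{-91 + 2 \cdot 529} = - \frac{9335}{2621} + \frac{11268}{-91 + 1058} = - \frac{9335}{2621} + \frac{11268}{967} = \frac{20506483}{2534507}$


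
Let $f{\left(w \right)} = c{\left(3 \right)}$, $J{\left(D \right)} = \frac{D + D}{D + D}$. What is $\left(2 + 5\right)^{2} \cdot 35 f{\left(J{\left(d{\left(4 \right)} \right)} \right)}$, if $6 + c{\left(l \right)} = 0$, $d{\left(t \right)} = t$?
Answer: $-10290$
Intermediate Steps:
$c{\left(l \right)} = -6$ ($c{\left(l \right)} = -6 + 0 = -6$)
$J{\left(D \right)} = 1$ ($J{\left(D \right)} = \frac{2 D}{2 D} = 2 D \frac{1}{2 D} = 1$)
$f{\left(w \right)} = -6$
$\left(2 + 5\right)^{2} \cdot 35 f{\left(J{\left(d{\left(4 \right)} \right)} \right)} = \left(2 + 5\right)^{2} \cdot 35 \left(-6\right) = 7^{2} \cdot 35 \left(-6\right) = 49 \cdot 35 \left(-6\right) = 1715 \left(-6\right) = -10290$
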